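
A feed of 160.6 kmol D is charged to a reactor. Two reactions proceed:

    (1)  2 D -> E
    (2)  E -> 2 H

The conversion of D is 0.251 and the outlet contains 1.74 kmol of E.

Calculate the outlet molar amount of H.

36.8 kmol

Conversion of D: D consumed = 2ξ₁ = 0.251 × 160.6 → ξ₁ = 20.16 kmol.
E balance: n_E = 0 + 1ξ₁ − 1ξ₂ = 1.74 → ξ₂ = (1·20.16 − 1.74)/1 = 18.42 kmol.
Outlet amounts (n = n₀ + Σ ν·ξ):
  D: 160.6 − 2(20.16) = 120.3
  E: 0 + 1(20.16) − 1(18.42) = 1.74
  H: 0 + 2(18.42) = 36.83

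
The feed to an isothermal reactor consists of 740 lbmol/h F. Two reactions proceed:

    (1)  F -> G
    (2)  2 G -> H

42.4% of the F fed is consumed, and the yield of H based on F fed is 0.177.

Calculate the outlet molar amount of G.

Conversion of F: F consumed = 1ξ₁ = 0.424 × 740 → ξ₁ = 313.8 lbmol/h.
Yield of H: 1ξ₂ / 740 = 0.177 → ξ₂ = 131 lbmol/h.
Outlet amounts (n = n₀ + Σ ν·ξ):
  F: 740 − 1(313.8) = 426.2
  G: 0 + 1(313.8) − 2(131) = 51.8
  H: 0 + 1(131) = 131

51.8 lbmol/h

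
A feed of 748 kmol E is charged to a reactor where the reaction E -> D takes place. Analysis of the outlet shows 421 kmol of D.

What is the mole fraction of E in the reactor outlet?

For D: n = n₀ + 1ξ → 421 = 0 + 1ξ, giving ξ = 421 kmol.
Outlet amounts (n = n₀ + ν ξ):
  E: 748 − 1(421) = 327
  D: 0 + 1(421) = 421
Total out = 748 kmol; y_E = 327 / 748 = 0.4372.

0.437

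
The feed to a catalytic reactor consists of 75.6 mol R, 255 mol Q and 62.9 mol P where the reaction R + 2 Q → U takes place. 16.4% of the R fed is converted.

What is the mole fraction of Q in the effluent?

R reacted = 0.164 × 75.6 = 12.4 mol; ν_R = −1, so ξ = 12.4/1 = 12.4 mol.
Outlet amounts (n = n₀ + ν ξ):
  R: 75.6 − 1(12.4) = 63.2
  Q: 255 − 2(12.4) = 230.2
  U: 0 + 1(12.4) = 12.4
  P: 62.9 (inert)
Total out = 368.7 mol; y_Q = 230.2 / 368.7 = 0.6244.

0.624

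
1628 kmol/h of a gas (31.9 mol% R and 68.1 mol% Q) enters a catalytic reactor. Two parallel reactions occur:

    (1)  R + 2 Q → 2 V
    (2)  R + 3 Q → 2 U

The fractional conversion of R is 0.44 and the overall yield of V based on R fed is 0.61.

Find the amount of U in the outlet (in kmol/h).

Yield of V: 2ξ₁ / 519.3 = 0.61 → ξ₁ = 158.4 kmol/h.
Conversion of R: 1ξ₁ + 1ξ₂ = 0.44 × 519.3 = 228.5 → ξ₂ = 70.11 kmol/h.
Outlet amounts (n = n₀ + Σ ν·ξ):
  R: 519.3 − 1(158.4) − 1(70.11) = 290.8
  Q: 1109 − 2(158.4) − 3(70.11) = 581.5
  V: 0 + 2(158.4) = 316.8
  U: 0 + 2(70.11) = 140.2

140 kmol/h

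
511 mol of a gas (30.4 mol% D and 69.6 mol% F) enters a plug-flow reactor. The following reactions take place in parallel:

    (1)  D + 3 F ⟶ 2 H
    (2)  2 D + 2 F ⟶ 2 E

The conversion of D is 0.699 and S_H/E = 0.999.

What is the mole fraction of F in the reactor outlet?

Conversion of D: D consumed = 0.699 × 155.3 = 108.6 mol = 1ξ₁ + 2ξ₂.
Selectivity: 2ξ₁ / (2ξ₂) = 0.999 → ξ₁ = 0.999 ξ₂.
Substitute: (1·0.999 + 2) ξ₂ = 108.6 → ξ₂ = 36.21 mol, ξ₁ = 36.17 mol.
Outlet amounts (n = n₀ + Σ ν·ξ):
  D: 155.3 − 1(36.17) − 2(36.21) = 46.76
  F: 355.7 − 3(36.17) − 2(36.21) = 174.7
  H: 0 + 2(36.17) = 72.34
  E: 0 + 2(36.21) = 72.41
Total out = 366.2 mol; y_F = 174.7 / 366.2 = 0.4771.

0.477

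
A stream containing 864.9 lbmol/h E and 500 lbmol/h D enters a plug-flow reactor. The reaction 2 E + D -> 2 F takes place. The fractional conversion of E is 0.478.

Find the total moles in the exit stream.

E reacted = 0.478 × 864.9 = 413.4 lbmol/h; ν_E = −2, so ξ = 413.4/2 = 206.7 lbmol/h.
Outlet amounts (n = n₀ + ν ξ):
  E: 864.9 − 2(206.7) = 451.5
  D: 500 − 1(206.7) = 293.3
  F: 0 + 2(206.7) = 413.4
Total out = 451.5 + 293.3 + 413.4 = 1158 lbmol/h.

1160 lbmol/h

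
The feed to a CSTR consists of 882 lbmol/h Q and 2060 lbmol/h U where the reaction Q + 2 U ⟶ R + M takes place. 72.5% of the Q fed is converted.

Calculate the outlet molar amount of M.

Q reacted = 0.725 × 882 = 639.4 lbmol/h; ν_Q = −1, so ξ = 639.4/1 = 639.4 lbmol/h.
Outlet amounts (n = n₀ + ν ξ):
  Q: 882 − 1(639.4) = 242.6
  U: 2060 − 2(639.4) = 781.1
  R: 0 + 1(639.4) = 639.4
  M: 0 + 1(639.4) = 639.4

639 lbmol/h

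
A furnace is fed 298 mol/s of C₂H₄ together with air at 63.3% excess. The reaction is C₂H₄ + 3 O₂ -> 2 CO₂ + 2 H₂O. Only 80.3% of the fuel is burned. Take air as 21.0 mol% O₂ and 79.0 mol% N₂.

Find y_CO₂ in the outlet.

0.066

Stoichiometric O₂ = 3 × 298 = 894 mol/s; O₂ fed = 894 × 1.633 = 1460 mol/s.
N₂ fed = 1460 × 79/21 = 5492 mol/s.
Fuel reacted = 0.803 × 298 → ξ = 239.3 mol/s.
Outlet (n = n₀ + ν ξ):
  C₂H₄: 298 − 1(239.3) = 58.71
  O₂: 1460 − 3(239.3) = 742
  N₂: 5492 (inert)
  CO₂: 0 + 2(239.3) = 478.6
  H₂O: 0 + 2(239.3) = 478.6
Total out = 7250 mol/s; y_CO₂ = 478.6 / 7250 = 0.06601.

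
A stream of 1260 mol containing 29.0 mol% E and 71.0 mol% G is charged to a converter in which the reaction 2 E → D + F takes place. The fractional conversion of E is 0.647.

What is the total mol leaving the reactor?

E reacted = 0.647 × 365.4 = 236.4 mol; ν_E = −2, so ξ = 236.4/2 = 118.2 mol.
Outlet amounts (n = n₀ + ν ξ):
  E: 365.4 − 2(118.2) = 129
  D: 0 + 1(118.2) = 118.2
  F: 0 + 1(118.2) = 118.2
  G: 894.6 (inert)
Total out = 129 + 118.2 + 118.2 + 894.6 = 1260 mol.

1260 mol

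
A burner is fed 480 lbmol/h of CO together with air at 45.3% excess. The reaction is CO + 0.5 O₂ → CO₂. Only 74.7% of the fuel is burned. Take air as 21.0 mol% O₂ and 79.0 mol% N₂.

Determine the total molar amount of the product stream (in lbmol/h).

Stoichiometric O₂ = 0.5 × 480 = 240 lbmol/h; O₂ fed = 240 × 1.453 = 348.7 lbmol/h.
N₂ fed = 348.7 × 79/21 = 1312 lbmol/h.
Fuel reacted = 0.747 × 480 → ξ = 358.6 lbmol/h.
Outlet (n = n₀ + ν ξ):
  CO: 480 − 1(358.6) = 121.4
  O₂: 348.7 − 0.5(358.6) = 169.4
  N₂: 1312 (inert)
  CO₂: 0 + 1(358.6) = 358.6
Total out = 121.4 + 169.4 + 1312 + 358.6 = 1961 lbmol/h.

1960 lbmol/h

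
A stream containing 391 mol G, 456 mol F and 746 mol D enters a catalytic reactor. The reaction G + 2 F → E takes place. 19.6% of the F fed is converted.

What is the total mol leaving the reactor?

F reacted = 0.196 × 456 = 89.38 mol; ν_F = −2, so ξ = 89.38/2 = 44.69 mol.
Outlet amounts (n = n₀ + ν ξ):
  G: 391 − 1(44.69) = 346.3
  F: 456 − 2(44.69) = 366.6
  E: 0 + 1(44.69) = 44.69
  D: 746 (inert)
Total out = 346.3 + 366.6 + 44.69 + 746 = 1504 mol.

1500 mol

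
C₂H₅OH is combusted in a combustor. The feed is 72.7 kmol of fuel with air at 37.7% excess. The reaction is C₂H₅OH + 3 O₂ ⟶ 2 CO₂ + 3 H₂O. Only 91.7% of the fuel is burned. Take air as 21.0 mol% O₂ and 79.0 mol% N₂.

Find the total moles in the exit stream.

Stoichiometric O₂ = 3 × 72.7 = 218.1 kmol; O₂ fed = 218.1 × 1.377 = 300.3 kmol.
N₂ fed = 300.3 × 79/21 = 1130 kmol.
Fuel reacted = 0.917 × 72.7 → ξ = 66.67 kmol.
Outlet (n = n₀ + ν ξ):
  C₂H₅OH: 72.7 − 1(66.67) = 6.034
  O₂: 300.3 − 3(66.67) = 100.3
  N₂: 1130 (inert)
  CO₂: 0 + 2(66.67) = 133.3
  H₂O: 0 + 3(66.67) = 200
Total out = 6.034 + 100.3 + 1130 + 133.3 + 200 = 1569 kmol.

1570 kmol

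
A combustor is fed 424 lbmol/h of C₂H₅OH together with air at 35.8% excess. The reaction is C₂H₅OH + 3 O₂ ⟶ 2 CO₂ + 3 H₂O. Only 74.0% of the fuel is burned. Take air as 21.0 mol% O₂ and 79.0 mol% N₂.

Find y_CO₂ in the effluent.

Stoichiometric O₂ = 3 × 424 = 1272 lbmol/h; O₂ fed = 1272 × 1.358 = 1727 lbmol/h.
N₂ fed = 1727 × 79/21 = 6498 lbmol/h.
Fuel reacted = 0.74 × 424 → ξ = 313.8 lbmol/h.
Outlet (n = n₀ + ν ξ):
  C₂H₅OH: 424 − 1(313.8) = 110.2
  O₂: 1727 − 3(313.8) = 786.1
  N₂: 6498 (inert)
  CO₂: 0 + 2(313.8) = 627.5
  H₂O: 0 + 3(313.8) = 941.3
Total out = 8963 lbmol/h; y_CO₂ = 627.5 / 8963 = 0.07001.

0.07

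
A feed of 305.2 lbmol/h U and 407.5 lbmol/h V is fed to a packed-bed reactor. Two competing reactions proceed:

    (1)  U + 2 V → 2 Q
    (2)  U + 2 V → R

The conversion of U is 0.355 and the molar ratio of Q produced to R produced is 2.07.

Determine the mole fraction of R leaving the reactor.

Conversion of U: U consumed = 0.355 × 305.2 = 108.3 lbmol/h = 1ξ₁ + 1ξ₂.
Selectivity: 2ξ₁ / (1ξ₂) = 2.07 → ξ₁ = 1.035 ξ₂.
Substitute: (1·1.035 + 1) ξ₂ = 108.3 → ξ₂ = 53.24 lbmol/h, ξ₁ = 55.1 lbmol/h.
Outlet amounts (n = n₀ + Σ ν·ξ):
  U: 305.2 − 1(55.1) − 1(53.24) = 196.9
  V: 407.5 − 2(55.1) − 2(53.24) = 190.8
  Q: 0 + 2(55.1) = 110.2
  R: 0 + 1(53.24) = 53.24
Total out = 551.1 lbmol/h; y_R = 53.24 / 551.1 = 0.09661.

0.0966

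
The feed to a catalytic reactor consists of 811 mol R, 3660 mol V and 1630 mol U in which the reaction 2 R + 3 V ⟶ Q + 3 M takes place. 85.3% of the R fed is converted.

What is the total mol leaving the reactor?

R reacted = 0.853 × 811 = 691.8 mol; ν_R = −2, so ξ = 691.8/2 = 345.9 mol.
Outlet amounts (n = n₀ + ν ξ):
  R: 811 − 2(345.9) = 119.2
  V: 3660 − 3(345.9) = 2622
  Q: 0 + 1(345.9) = 345.9
  M: 0 + 3(345.9) = 1038
  U: 1630 (inert)
Total out = 119.2 + 2622 + 345.9 + 1038 + 1630 = 5755 mol.

5760 mol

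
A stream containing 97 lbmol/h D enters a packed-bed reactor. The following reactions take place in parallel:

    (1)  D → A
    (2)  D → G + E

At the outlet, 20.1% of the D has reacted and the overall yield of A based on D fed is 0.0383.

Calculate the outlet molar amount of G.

Yield of A: 1ξ₁ / 97 = 0.0383 → ξ₁ = 3.715 lbmol/h.
Conversion of D: 1ξ₁ + 1ξ₂ = 0.201 × 97 = 19.5 → ξ₂ = 15.78 lbmol/h.
Outlet amounts (n = n₀ + Σ ν·ξ):
  D: 97 − 1(3.715) − 1(15.78) = 77.5
  A: 0 + 1(3.715) = 3.715
  G: 0 + 1(15.78) = 15.78
  E: 0 + 1(15.78) = 15.78

15.8 lbmol/h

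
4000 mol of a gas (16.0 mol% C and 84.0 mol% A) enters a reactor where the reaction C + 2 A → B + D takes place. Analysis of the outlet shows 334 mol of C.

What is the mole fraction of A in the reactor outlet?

For C: n = n₀ − 1ξ → 334 = 640 − 1ξ, giving ξ = 306 mol.
Outlet amounts (n = n₀ + ν ξ):
  C: 640 − 1(306) = 334
  A: 3360 − 2(306) = 2748
  B: 0 + 1(306) = 306
  D: 0 + 1(306) = 306
Total out = 3694 mol; y_A = 2748 / 3694 = 0.7439.

0.744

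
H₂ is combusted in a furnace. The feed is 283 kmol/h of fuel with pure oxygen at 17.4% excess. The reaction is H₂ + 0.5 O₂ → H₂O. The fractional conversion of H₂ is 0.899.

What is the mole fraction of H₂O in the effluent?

0.79

Stoichiometric O₂ = 0.5 × 283 = 141.5 kmol/h; O₂ fed = 141.5 × 1.174 = 166.1 kmol/h.
Fuel reacted = 0.899 × 283 → ξ = 254.4 kmol/h.
Outlet (n = n₀ + ν ξ):
  H₂: 283 − 1(254.4) = 28.58
  O₂: 166.1 − 0.5(254.4) = 38.91
  H₂O: 0 + 1(254.4) = 254.4
Total out = 321.9 kmol/h; y_H₂O = 254.4 / 321.9 = 0.7903.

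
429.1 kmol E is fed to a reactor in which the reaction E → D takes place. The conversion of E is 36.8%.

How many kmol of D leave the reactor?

E reacted = 0.368 × 429.1 = 157.9 kmol; ν_E = −1, so ξ = 157.9/1 = 157.9 kmol.
Outlet amounts (n = n₀ + ν ξ):
  E: 429.1 − 1(157.9) = 271.2
  D: 0 + 1(157.9) = 157.9

158 kmol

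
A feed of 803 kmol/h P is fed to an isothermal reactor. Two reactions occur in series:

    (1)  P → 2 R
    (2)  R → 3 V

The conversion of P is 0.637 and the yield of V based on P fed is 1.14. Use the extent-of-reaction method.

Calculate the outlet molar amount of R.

718 kmol/h

Conversion of P: P consumed = 1ξ₁ = 0.637 × 803 → ξ₁ = 511.5 kmol/h.
Yield of V: 3ξ₂ / 803 = 1.14 → ξ₂ = 305.1 kmol/h.
Outlet amounts (n = n₀ + Σ ν·ξ):
  P: 803 − 1(511.5) = 291.5
  R: 0 + 2(511.5) − 1(305.1) = 717.9
  V: 0 + 3(305.1) = 915.4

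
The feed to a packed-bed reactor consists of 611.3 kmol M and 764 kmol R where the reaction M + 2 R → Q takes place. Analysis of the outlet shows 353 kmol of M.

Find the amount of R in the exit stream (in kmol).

For M: n = n₀ − 1ξ → 353 = 611.3 − 1ξ, giving ξ = 258.3 kmol.
Outlet amounts (n = n₀ + ν ξ):
  M: 611.3 − 1(258.3) = 353
  R: 764 − 2(258.3) = 247.4
  Q: 0 + 1(258.3) = 258.3

247 kmol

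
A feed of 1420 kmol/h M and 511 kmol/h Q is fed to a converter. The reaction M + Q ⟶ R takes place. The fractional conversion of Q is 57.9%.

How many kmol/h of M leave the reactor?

1120 kmol/h

Q reacted = 0.579 × 511 = 295.9 kmol/h; ν_Q = −1, so ξ = 295.9/1 = 295.9 kmol/h.
Outlet amounts (n = n₀ + ν ξ):
  M: 1420 − 1(295.9) = 1124
  Q: 511 − 1(295.9) = 215.1
  R: 0 + 1(295.9) = 295.9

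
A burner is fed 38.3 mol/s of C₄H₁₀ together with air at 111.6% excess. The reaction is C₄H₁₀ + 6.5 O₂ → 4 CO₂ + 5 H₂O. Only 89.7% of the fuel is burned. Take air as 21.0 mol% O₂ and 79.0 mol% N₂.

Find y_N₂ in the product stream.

Stoichiometric O₂ = 6.5 × 38.3 = 248.9 mol/s; O₂ fed = 248.9 × 2.116 = 526.8 mol/s.
N₂ fed = 526.8 × 79/21 = 1982 mol/s.
Fuel reacted = 0.897 × 38.3 → ξ = 34.36 mol/s.
Outlet (n = n₀ + ν ξ):
  C₄H₁₀: 38.3 − 1(34.36) = 3.945
  O₂: 526.8 − 6.5(34.36) = 303.5
  N₂: 1982 (inert)
  CO₂: 0 + 4(34.36) = 137.4
  H₂O: 0 + 5(34.36) = 171.8
Total out = 2598 mol/s; y_N₂ = 1982 / 2598 = 0.7627.

0.763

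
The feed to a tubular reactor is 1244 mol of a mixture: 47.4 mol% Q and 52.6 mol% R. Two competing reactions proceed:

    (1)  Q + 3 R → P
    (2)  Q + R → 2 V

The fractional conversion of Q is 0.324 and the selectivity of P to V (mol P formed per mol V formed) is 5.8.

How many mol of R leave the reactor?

112 mol

Conversion of Q: Q consumed = 0.324 × 589.7 = 191 mol = 1ξ₁ + 1ξ₂.
Selectivity: 1ξ₁ / (2ξ₂) = 5.8 → ξ₁ = 11.6 ξ₂.
Substitute: (1·11.6 + 1) ξ₂ = 191 → ξ₂ = 15.16 mol, ξ₁ = 175.9 mol.
Outlet amounts (n = n₀ + Σ ν·ξ):
  Q: 589.7 − 1(175.9) − 1(15.16) = 398.6
  R: 654.3 − 3(175.9) − 1(15.16) = 111.5
  P: 0 + 1(175.9) = 175.9
  V: 0 + 2(15.16) = 30.33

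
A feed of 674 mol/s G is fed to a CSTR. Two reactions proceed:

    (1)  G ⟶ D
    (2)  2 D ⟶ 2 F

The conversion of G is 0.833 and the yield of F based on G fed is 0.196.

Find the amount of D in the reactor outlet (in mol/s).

429 mol/s

Conversion of G: G consumed = 1ξ₁ = 0.833 × 674 → ξ₁ = 561.4 mol/s.
Yield of F: 2ξ₂ / 674 = 0.196 → ξ₂ = 66.05 mol/s.
Outlet amounts (n = n₀ + Σ ν·ξ):
  G: 674 − 1(561.4) = 112.6
  D: 0 + 1(561.4) − 2(66.05) = 429.3
  F: 0 + 2(66.05) = 132.1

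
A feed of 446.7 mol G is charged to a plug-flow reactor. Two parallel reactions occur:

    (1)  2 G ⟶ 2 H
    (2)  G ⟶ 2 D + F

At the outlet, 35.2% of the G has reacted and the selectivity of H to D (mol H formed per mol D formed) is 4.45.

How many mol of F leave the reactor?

15.9 mol

Conversion of G: G consumed = 0.352 × 446.7 = 157.2 mol = 2ξ₁ + 1ξ₂.
Selectivity: 2ξ₁ / (2ξ₂) = 4.45 → ξ₁ = 4.45 ξ₂.
Substitute: (2·4.45 + 1) ξ₂ = 157.2 → ξ₂ = 15.88 mol, ξ₁ = 70.68 mol.
Outlet amounts (n = n₀ + Σ ν·ξ):
  G: 446.7 − 2(70.68) − 1(15.88) = 289.5
  H: 0 + 2(70.68) = 141.4
  D: 0 + 2(15.88) = 31.77
  F: 0 + 1(15.88) = 15.88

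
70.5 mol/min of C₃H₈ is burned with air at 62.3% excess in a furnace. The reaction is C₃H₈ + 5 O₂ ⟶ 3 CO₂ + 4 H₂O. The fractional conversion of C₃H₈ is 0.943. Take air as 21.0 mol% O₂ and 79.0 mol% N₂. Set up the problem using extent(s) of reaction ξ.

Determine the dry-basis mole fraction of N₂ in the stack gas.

Stoichiometric O₂ = 5 × 70.5 = 352.5 mol/min; O₂ fed = 352.5 × 1.623 = 572.1 mol/min.
N₂ fed = 572.1 × 79/21 = 2152 mol/min.
Fuel reacted = 0.943 × 70.5 → ξ = 66.48 mol/min.
Outlet (n = n₀ + ν ξ):
  C₃H₈: 70.5 − 1(66.48) = 4.019
  O₂: 572.1 − 5(66.48) = 239.7
  N₂: 2152 (inert)
  CO₂: 0 + 3(66.48) = 199.4
  H₂O: 0 + 4(66.48) = 265.9
Dry total = 2595 mol/min; y_N₂ (dry) = 2152 / 2595 = 0.8292.

0.829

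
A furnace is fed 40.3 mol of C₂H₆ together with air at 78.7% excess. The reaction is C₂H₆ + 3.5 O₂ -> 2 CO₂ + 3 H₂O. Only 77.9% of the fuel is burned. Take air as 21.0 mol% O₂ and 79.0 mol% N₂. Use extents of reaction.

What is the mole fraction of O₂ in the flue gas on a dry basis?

0.122

Stoichiometric O₂ = 3.5 × 40.3 = 141 mol; O₂ fed = 141 × 1.787 = 252.1 mol.
N₂ fed = 252.1 × 79/21 = 948.2 mol.
Fuel reacted = 0.779 × 40.3 → ξ = 31.39 mol.
Outlet (n = n₀ + ν ξ):
  C₂H₆: 40.3 − 1(31.39) = 8.906
  O₂: 252.1 − 3.5(31.39) = 142.2
  N₂: 948.2 (inert)
  CO₂: 0 + 2(31.39) = 62.79
  H₂O: 0 + 3(31.39) = 94.18
Dry total = 1162 mol; y_O₂ (dry) = 142.2 / 1162 = 0.1223.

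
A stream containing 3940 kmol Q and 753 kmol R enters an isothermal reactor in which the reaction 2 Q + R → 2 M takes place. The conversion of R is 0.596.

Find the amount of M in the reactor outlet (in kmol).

R reacted = 0.596 × 753 = 448.8 kmol; ν_R = −1, so ξ = 448.8/1 = 448.8 kmol.
Outlet amounts (n = n₀ + ν ξ):
  Q: 3940 − 2(448.8) = 3042
  R: 753 − 1(448.8) = 304.2
  M: 0 + 2(448.8) = 897.6

898 kmol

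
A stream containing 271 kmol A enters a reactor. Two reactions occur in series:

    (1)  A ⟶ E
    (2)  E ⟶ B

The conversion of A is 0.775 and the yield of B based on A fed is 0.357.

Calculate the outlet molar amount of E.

113 kmol

Conversion of A: A consumed = 1ξ₁ = 0.775 × 271 → ξ₁ = 210 kmol.
Yield of B: 1ξ₂ / 271 = 0.357 → ξ₂ = 96.75 kmol.
Outlet amounts (n = n₀ + Σ ν·ξ):
  A: 271 − 1(210) = 60.97
  E: 0 + 1(210) − 1(96.75) = 113.3
  B: 0 + 1(96.75) = 96.75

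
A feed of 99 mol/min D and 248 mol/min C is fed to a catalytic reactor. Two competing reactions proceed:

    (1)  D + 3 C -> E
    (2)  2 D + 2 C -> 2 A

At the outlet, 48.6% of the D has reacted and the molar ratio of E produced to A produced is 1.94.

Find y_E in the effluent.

0.135

Conversion of D: D consumed = 0.486 × 99 = 48.11 mol/min = 1ξ₁ + 2ξ₂.
Selectivity: 1ξ₁ / (2ξ₂) = 1.94 → ξ₁ = 3.88 ξ₂.
Substitute: (1·3.88 + 2) ξ₂ = 48.11 → ξ₂ = 8.183 mol/min, ξ₁ = 31.75 mol/min.
Outlet amounts (n = n₀ + Σ ν·ξ):
  D: 99 − 1(31.75) − 2(8.183) = 50.89
  C: 248 − 3(31.75) − 2(8.183) = 136.4
  E: 0 + 1(31.75) = 31.75
  A: 0 + 2(8.183) = 16.37
Total out = 235.4 mol/min; y_E = 31.75 / 235.4 = 0.1349.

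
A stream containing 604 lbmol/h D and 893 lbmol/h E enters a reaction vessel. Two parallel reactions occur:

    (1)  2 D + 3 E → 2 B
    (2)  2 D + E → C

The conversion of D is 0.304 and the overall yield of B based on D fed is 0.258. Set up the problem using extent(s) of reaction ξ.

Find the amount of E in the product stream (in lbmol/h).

645 lbmol/h

Yield of B: 2ξ₁ / 604 = 0.258 → ξ₁ = 77.92 lbmol/h.
Conversion of D: 2ξ₁ + 2ξ₂ = 0.304 × 604 = 183.6 → ξ₂ = 13.89 lbmol/h.
Outlet amounts (n = n₀ + Σ ν·ξ):
  D: 604 − 2(77.92) − 2(13.89) = 420.4
  E: 893 − 3(77.92) − 1(13.89) = 645.4
  B: 0 + 2(77.92) = 155.8
  C: 0 + 1(13.89) = 13.89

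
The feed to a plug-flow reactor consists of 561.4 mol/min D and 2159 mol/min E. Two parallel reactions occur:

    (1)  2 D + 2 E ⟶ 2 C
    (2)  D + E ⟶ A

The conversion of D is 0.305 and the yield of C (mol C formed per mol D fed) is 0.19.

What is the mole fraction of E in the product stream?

Yield of C: 2ξ₁ / 561.4 = 0.19 → ξ₁ = 53.33 mol/min.
Conversion of D: 2ξ₁ + 1ξ₂ = 0.305 × 561.4 = 171.2 → ξ₂ = 64.56 mol/min.
Outlet amounts (n = n₀ + Σ ν·ξ):
  D: 561.4 − 2(53.33) − 1(64.56) = 390.2
  E: 2159 − 2(53.33) − 1(64.56) = 1988
  C: 0 + 2(53.33) = 106.7
  A: 0 + 1(64.56) = 64.56
Total out = 2549 mol/min; y_E = 1988 / 2549 = 0.7798.

0.78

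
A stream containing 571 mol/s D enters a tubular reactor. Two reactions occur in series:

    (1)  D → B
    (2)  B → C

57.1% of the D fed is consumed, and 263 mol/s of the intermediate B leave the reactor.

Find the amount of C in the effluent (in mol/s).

63 mol/s

Conversion of D: D consumed = 1ξ₁ = 0.571 × 571 → ξ₁ = 326 mol/s.
B balance: n_B = 0 + 1ξ₁ − 1ξ₂ = 263 → ξ₂ = (1·326 − 263)/1 = 63.04 mol/s.
Outlet amounts (n = n₀ + Σ ν·ξ):
  D: 571 − 1(326) = 245
  B: 0 + 1(326) − 1(63.04) = 263
  C: 0 + 1(63.04) = 63.04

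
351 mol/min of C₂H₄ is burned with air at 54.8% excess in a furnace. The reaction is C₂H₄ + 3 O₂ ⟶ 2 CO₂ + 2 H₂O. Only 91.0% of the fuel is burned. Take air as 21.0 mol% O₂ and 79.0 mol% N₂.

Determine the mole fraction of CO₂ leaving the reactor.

0.0787

Stoichiometric O₂ = 3 × 351 = 1053 mol/min; O₂ fed = 1053 × 1.548 = 1630 mol/min.
N₂ fed = 1630 × 79/21 = 6132 mol/min.
Fuel reacted = 0.91 × 351 → ξ = 319.4 mol/min.
Outlet (n = n₀ + ν ξ):
  C₂H₄: 351 − 1(319.4) = 31.59
  O₂: 1630 − 3(319.4) = 671.8
  N₂: 6132 (inert)
  CO₂: 0 + 2(319.4) = 638.8
  H₂O: 0 + 2(319.4) = 638.8
Total out = 8113 mol/min; y_CO₂ = 638.8 / 8113 = 0.07874.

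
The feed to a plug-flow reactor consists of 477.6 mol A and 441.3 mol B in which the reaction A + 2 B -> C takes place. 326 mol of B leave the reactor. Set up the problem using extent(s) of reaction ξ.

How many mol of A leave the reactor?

420 mol

For B: n = n₀ − 2ξ → 326 = 441.3 − 2ξ, giving ξ = 57.65 mol.
Outlet amounts (n = n₀ + ν ξ):
  A: 477.6 − 1(57.65) = 420
  B: 441.3 − 2(57.65) = 326
  C: 0 + 1(57.65) = 57.65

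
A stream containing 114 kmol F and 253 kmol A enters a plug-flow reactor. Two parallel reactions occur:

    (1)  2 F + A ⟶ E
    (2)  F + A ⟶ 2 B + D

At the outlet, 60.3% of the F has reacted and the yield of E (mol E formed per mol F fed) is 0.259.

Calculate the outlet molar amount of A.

214 kmol

Yield of E: 1ξ₁ / 114 = 0.259 → ξ₁ = 29.53 kmol.
Conversion of F: 2ξ₁ + 1ξ₂ = 0.603 × 114 = 68.74 → ξ₂ = 9.69 kmol.
Outlet amounts (n = n₀ + Σ ν·ξ):
  F: 114 − 2(29.53) − 1(9.69) = 45.26
  A: 253 − 1(29.53) − 1(9.69) = 213.8
  E: 0 + 1(29.53) = 29.53
  B: 0 + 2(9.69) = 19.38
  D: 0 + 1(9.69) = 9.69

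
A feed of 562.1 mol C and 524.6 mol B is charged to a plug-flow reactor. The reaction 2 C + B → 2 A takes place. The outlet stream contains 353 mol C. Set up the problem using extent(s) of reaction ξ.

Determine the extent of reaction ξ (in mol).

For C: n = n₀ − 2ξ → 353 = 562.1 − 2ξ, giving ξ = 104.6 mol.
Outlet amounts (n = n₀ + ν ξ):
  C: 562.1 − 2(104.6) = 353
  B: 524.6 − 1(104.6) = 420.1
  A: 0 + 2(104.6) = 209.1

ξ = 105 mol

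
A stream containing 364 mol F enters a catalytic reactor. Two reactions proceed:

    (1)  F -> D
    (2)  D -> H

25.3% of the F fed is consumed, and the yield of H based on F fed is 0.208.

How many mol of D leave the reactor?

Conversion of F: F consumed = 1ξ₁ = 0.253 × 364 → ξ₁ = 92.09 mol.
Yield of H: 1ξ₂ / 364 = 0.208 → ξ₂ = 75.71 mol.
Outlet amounts (n = n₀ + Σ ν·ξ):
  F: 364 − 1(92.09) = 271.9
  D: 0 + 1(92.09) − 1(75.71) = 16.38
  H: 0 + 1(75.71) = 75.71

16.4 mol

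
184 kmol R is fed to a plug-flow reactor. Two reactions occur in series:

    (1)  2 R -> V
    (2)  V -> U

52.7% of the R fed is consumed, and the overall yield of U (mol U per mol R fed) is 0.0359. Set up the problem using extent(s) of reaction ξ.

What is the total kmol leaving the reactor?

Conversion of R: R consumed = 2ξ₁ = 0.527 × 184 → ξ₁ = 48.48 kmol.
Yield of U: 1ξ₂ / 184 = 0.0359 → ξ₂ = 6.606 kmol.
Outlet amounts (n = n₀ + Σ ν·ξ):
  R: 184 − 2(48.48) = 87.03
  V: 0 + 1(48.48) − 1(6.606) = 41.88
  U: 0 + 1(6.606) = 6.606
Total out = 87.03 + 41.88 + 6.606 = 135.5 kmol.

136 kmol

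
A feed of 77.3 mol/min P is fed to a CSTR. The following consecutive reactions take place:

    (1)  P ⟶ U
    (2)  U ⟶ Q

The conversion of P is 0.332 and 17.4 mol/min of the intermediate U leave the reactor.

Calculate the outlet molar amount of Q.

Conversion of P: P consumed = 1ξ₁ = 0.332 × 77.3 → ξ₁ = 25.66 mol/min.
U balance: n_U = 0 + 1ξ₁ − 1ξ₂ = 17.4 → ξ₂ = (1·25.66 − 17.4)/1 = 8.264 mol/min.
Outlet amounts (n = n₀ + Σ ν·ξ):
  P: 77.3 − 1(25.66) = 51.64
  U: 0 + 1(25.66) − 1(8.264) = 17.4
  Q: 0 + 1(8.264) = 8.264

8.26 mol/min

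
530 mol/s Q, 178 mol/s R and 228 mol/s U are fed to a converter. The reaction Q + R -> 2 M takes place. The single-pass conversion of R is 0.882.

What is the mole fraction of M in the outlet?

0.335

R reacted = 0.882 × 178 = 157 mol/s; ν_R = −1, so ξ = 157/1 = 157 mol/s.
Outlet amounts (n = n₀ + ν ξ):
  Q: 530 − 1(157) = 373
  R: 178 − 1(157) = 21
  M: 0 + 2(157) = 314
  U: 228 (inert)
Total out = 936 mol/s; y_M = 314 / 936 = 0.3355.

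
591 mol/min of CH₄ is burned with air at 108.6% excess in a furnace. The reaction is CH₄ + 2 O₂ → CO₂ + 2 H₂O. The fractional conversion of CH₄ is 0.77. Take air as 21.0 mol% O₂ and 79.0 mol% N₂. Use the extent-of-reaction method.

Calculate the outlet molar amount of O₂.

1560 mol/min

Stoichiometric O₂ = 2 × 591 = 1182 mol/min; O₂ fed = 1182 × 2.086 = 2466 mol/min.
N₂ fed = 2466 × 79/21 = 9276 mol/min.
Fuel reacted = 0.77 × 591 → ξ = 455.1 mol/min.
Outlet (n = n₀ + ν ξ):
  CH₄: 591 − 1(455.1) = 135.9
  O₂: 2466 − 2(455.1) = 1556
  N₂: 9276 (inert)
  CO₂: 0 + 1(455.1) = 455.1
  H₂O: 0 + 2(455.1) = 910.1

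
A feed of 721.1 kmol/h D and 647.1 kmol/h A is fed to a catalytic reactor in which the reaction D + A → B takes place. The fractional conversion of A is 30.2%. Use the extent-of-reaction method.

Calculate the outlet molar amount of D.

526 kmol/h

A reacted = 0.302 × 647.1 = 195.4 kmol/h; ν_A = −1, so ξ = 195.4/1 = 195.4 kmol/h.
Outlet amounts (n = n₀ + ν ξ):
  D: 721.1 − 1(195.4) = 525.7
  A: 647.1 − 1(195.4) = 451.7
  B: 0 + 1(195.4) = 195.4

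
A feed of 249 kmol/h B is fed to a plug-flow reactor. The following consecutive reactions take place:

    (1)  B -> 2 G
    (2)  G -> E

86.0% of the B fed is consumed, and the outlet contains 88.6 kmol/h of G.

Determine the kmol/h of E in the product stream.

340 kmol/h

Conversion of B: B consumed = 1ξ₁ = 0.86 × 249 → ξ₁ = 214.1 kmol/h.
G balance: n_G = 0 + 2ξ₁ − 1ξ₂ = 88.6 → ξ₂ = (2·214.1 − 88.6)/1 = 339.7 kmol/h.
Outlet amounts (n = n₀ + Σ ν·ξ):
  B: 249 − 1(214.1) = 34.86
  G: 0 + 2(214.1) − 1(339.7) = 88.6
  E: 0 + 1(339.7) = 339.7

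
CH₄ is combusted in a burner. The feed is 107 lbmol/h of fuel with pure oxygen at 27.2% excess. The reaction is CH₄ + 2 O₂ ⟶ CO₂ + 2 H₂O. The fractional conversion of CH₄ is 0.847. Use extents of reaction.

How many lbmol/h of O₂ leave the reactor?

91 lbmol/h

Stoichiometric O₂ = 2 × 107 = 214 lbmol/h; O₂ fed = 214 × 1.272 = 272.2 lbmol/h.
Fuel reacted = 0.847 × 107 → ξ = 90.63 lbmol/h.
Outlet (n = n₀ + ν ξ):
  CH₄: 107 − 1(90.63) = 16.37
  O₂: 272.2 − 2(90.63) = 90.95
  CO₂: 0 + 1(90.63) = 90.63
  H₂O: 0 + 2(90.63) = 181.3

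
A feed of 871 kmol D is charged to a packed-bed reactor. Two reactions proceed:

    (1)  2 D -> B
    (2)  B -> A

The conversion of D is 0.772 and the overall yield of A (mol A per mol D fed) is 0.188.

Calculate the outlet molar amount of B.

Conversion of D: D consumed = 2ξ₁ = 0.772 × 871 → ξ₁ = 336.2 kmol.
Yield of A: 1ξ₂ / 871 = 0.188 → ξ₂ = 163.7 kmol.
Outlet amounts (n = n₀ + Σ ν·ξ):
  D: 871 − 2(336.2) = 198.6
  B: 0 + 1(336.2) − 1(163.7) = 172.5
  A: 0 + 1(163.7) = 163.7

172 kmol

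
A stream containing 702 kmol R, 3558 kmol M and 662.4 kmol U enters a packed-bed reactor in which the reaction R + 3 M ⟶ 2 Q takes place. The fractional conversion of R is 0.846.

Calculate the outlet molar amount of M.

R reacted = 0.846 × 702 = 593.9 kmol; ν_R = −1, so ξ = 593.9/1 = 593.9 kmol.
Outlet amounts (n = n₀ + ν ξ):
  R: 702 − 1(593.9) = 108.1
  M: 3558 − 3(593.9) = 1776
  Q: 0 + 2(593.9) = 1188
  U: 662.4 (inert)

1780 kmol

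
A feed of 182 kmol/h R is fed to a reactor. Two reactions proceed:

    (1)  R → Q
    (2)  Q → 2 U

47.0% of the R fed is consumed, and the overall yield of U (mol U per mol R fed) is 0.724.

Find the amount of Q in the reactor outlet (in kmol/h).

Conversion of R: R consumed = 1ξ₁ = 0.47 × 182 → ξ₁ = 85.54 kmol/h.
Yield of U: 2ξ₂ / 182 = 0.724 → ξ₂ = 65.88 kmol/h.
Outlet amounts (n = n₀ + Σ ν·ξ):
  R: 182 − 1(85.54) = 96.46
  Q: 0 + 1(85.54) − 1(65.88) = 19.66
  U: 0 + 2(65.88) = 131.8

19.7 kmol/h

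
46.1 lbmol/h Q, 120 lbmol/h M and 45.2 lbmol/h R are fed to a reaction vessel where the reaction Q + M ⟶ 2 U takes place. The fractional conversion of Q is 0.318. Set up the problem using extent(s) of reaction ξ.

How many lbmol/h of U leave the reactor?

29.3 lbmol/h

Q reacted = 0.318 × 46.1 = 14.66 lbmol/h; ν_Q = −1, so ξ = 14.66/1 = 14.66 lbmol/h.
Outlet amounts (n = n₀ + ν ξ):
  Q: 46.1 − 1(14.66) = 31.44
  M: 120 − 1(14.66) = 105.3
  U: 0 + 2(14.66) = 29.32
  R: 45.2 (inert)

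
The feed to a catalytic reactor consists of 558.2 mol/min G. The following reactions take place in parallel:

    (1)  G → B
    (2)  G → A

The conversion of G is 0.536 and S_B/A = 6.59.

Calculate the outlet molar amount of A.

39.4 mol/min

Conversion of G: G consumed = 0.536 × 558.2 = 299.2 mol/min = 1ξ₁ + 1ξ₂.
Selectivity: 1ξ₁ / (1ξ₂) = 6.59 → ξ₁ = 6.59 ξ₂.
Substitute: (1·6.59 + 1) ξ₂ = 299.2 → ξ₂ = 39.42 mol/min, ξ₁ = 259.8 mol/min.
Outlet amounts (n = n₀ + Σ ν·ξ):
  G: 558.2 − 1(259.8) − 1(39.42) = 259
  B: 0 + 1(259.8) = 259.8
  A: 0 + 1(39.42) = 39.42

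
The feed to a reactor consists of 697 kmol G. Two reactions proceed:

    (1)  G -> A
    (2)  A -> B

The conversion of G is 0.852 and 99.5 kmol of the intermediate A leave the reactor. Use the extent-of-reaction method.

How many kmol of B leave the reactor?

494 kmol

Conversion of G: G consumed = 1ξ₁ = 0.852 × 697 → ξ₁ = 593.8 kmol.
A balance: n_A = 0 + 1ξ₁ − 1ξ₂ = 99.5 → ξ₂ = (1·593.8 − 99.5)/1 = 494.3 kmol.
Outlet amounts (n = n₀ + Σ ν·ξ):
  G: 697 − 1(593.8) = 103.2
  A: 0 + 1(593.8) − 1(494.3) = 99.5
  B: 0 + 1(494.3) = 494.3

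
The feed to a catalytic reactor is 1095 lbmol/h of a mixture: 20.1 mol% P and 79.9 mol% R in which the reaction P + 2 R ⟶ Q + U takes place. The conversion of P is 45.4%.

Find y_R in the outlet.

P reacted = 0.454 × 220.1 = 99.92 lbmol/h; ν_P = −1, so ξ = 99.92/1 = 99.92 lbmol/h.
Outlet amounts (n = n₀ + ν ξ):
  P: 220.1 − 1(99.92) = 120.2
  R: 874.9 − 2(99.92) = 675.1
  Q: 0 + 1(99.92) = 99.92
  U: 0 + 1(99.92) = 99.92
Total out = 995.1 lbmol/h; y_R = 675.1 / 995.1 = 0.6784.

0.678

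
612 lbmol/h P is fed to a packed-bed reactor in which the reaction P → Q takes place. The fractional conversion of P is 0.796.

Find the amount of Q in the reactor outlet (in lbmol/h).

487 lbmol/h

P reacted = 0.796 × 612 = 487.2 lbmol/h; ν_P = −1, so ξ = 487.2/1 = 487.2 lbmol/h.
Outlet amounts (n = n₀ + ν ξ):
  P: 612 − 1(487.2) = 124.8
  Q: 0 + 1(487.2) = 487.2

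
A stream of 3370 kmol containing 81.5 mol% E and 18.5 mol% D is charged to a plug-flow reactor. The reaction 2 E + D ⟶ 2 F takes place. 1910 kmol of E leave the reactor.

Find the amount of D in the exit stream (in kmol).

205 kmol

For E: n = n₀ − 2ξ → 1910 = 2747 − 2ξ, giving ξ = 418.3 kmol.
Outlet amounts (n = n₀ + ν ξ):
  E: 2747 − 2(418.3) = 1910
  D: 623.5 − 1(418.3) = 205.2
  F: 0 + 2(418.3) = 836.6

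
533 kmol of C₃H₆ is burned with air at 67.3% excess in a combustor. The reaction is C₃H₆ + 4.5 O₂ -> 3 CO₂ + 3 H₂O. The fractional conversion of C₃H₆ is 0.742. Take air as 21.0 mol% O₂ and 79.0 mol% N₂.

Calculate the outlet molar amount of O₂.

Stoichiometric O₂ = 4.5 × 533 = 2398 kmol; O₂ fed = 2398 × 1.673 = 4013 kmol.
N₂ fed = 4013 × 79/21 = 15100 kmol.
Fuel reacted = 0.742 × 533 → ξ = 395.5 kmol.
Outlet (n = n₀ + ν ξ):
  C₃H₆: 533 − 1(395.5) = 137.5
  O₂: 4013 − 4.5(395.5) = 2233
  N₂: 15100 (inert)
  CO₂: 0 + 3(395.5) = 1186
  H₂O: 0 + 3(395.5) = 1186

2230 kmol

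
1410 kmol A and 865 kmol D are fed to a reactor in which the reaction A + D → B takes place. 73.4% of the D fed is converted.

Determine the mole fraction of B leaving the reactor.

D reacted = 0.734 × 865 = 634.9 kmol; ν_D = −1, so ξ = 634.9/1 = 634.9 kmol.
Outlet amounts (n = n₀ + ν ξ):
  A: 1410 − 1(634.9) = 775.1
  D: 865 − 1(634.9) = 230.1
  B: 0 + 1(634.9) = 634.9
Total out = 1640 kmol; y_B = 634.9 / 1640 = 0.3871.

0.387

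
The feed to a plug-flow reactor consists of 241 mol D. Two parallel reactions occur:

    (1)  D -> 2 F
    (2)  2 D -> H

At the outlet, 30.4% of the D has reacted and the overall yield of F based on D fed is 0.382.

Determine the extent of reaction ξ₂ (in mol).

ξ₂ = 13.6 mol

Yield of F: 2ξ₁ / 241 = 0.382 → ξ₁ = 46.03 mol.
Conversion of D: 1ξ₁ + 2ξ₂ = 0.304 × 241 = 73.26 → ξ₂ = 13.62 mol.
Outlet amounts (n = n₀ + Σ ν·ξ):
  D: 241 − 1(46.03) − 2(13.62) = 167.7
  F: 0 + 2(46.03) = 92.06
  H: 0 + 1(13.62) = 13.62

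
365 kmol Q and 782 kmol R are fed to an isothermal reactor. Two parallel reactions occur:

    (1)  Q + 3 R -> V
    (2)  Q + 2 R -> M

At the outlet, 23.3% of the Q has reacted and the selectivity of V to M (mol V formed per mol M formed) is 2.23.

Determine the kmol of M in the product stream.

26.3 kmol

Conversion of Q: Q consumed = 0.233 × 365 = 85.05 kmol = 1ξ₁ + 1ξ₂.
Selectivity: 1ξ₁ / (1ξ₂) = 2.23 → ξ₁ = 2.23 ξ₂.
Substitute: (1·2.23 + 1) ξ₂ = 85.05 → ξ₂ = 26.33 kmol, ξ₁ = 58.72 kmol.
Outlet amounts (n = n₀ + Σ ν·ξ):
  Q: 365 − 1(58.72) − 1(26.33) = 280
  R: 782 − 3(58.72) − 2(26.33) = 553.2
  V: 0 + 1(58.72) = 58.72
  M: 0 + 1(26.33) = 26.33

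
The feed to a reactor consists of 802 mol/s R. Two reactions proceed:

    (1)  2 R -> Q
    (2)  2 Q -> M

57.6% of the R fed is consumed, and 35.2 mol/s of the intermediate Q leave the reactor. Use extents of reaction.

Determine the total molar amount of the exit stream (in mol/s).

473 mol/s

Conversion of R: R consumed = 2ξ₁ = 0.576 × 802 → ξ₁ = 231 mol/s.
Q balance: n_Q = 0 + 1ξ₁ − 2ξ₂ = 35.2 → ξ₂ = (1·231 − 35.2)/2 = 97.89 mol/s.
Outlet amounts (n = n₀ + Σ ν·ξ):
  R: 802 − 2(231) = 340
  Q: 0 + 1(231) − 2(97.89) = 35.2
  M: 0 + 1(97.89) = 97.89
Total out = 340 + 35.2 + 97.89 = 473.1 mol/s.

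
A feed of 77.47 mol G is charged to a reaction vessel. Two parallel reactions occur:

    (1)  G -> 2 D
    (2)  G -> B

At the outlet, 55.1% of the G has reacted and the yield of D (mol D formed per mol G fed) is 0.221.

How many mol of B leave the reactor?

34.1 mol

Yield of D: 2ξ₁ / 77.47 = 0.221 → ξ₁ = 8.56 mol.
Conversion of G: 1ξ₁ + 1ξ₂ = 0.551 × 77.47 = 42.69 → ξ₂ = 34.13 mol.
Outlet amounts (n = n₀ + Σ ν·ξ):
  G: 77.47 − 1(8.56) − 1(34.13) = 34.78
  D: 0 + 2(8.56) = 17.12
  B: 0 + 1(34.13) = 34.13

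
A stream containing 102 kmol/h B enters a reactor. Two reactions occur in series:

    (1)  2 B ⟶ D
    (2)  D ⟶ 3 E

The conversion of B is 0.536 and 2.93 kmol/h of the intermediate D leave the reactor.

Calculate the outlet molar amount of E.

Conversion of B: B consumed = 2ξ₁ = 0.536 × 102 → ξ₁ = 27.34 kmol/h.
D balance: n_D = 0 + 1ξ₁ − 1ξ₂ = 2.93 → ξ₂ = (1·27.34 − 2.93)/1 = 24.41 kmol/h.
Outlet amounts (n = n₀ + Σ ν·ξ):
  B: 102 − 2(27.34) = 47.33
  D: 0 + 1(27.34) − 1(24.41) = 2.93
  E: 0 + 3(24.41) = 73.22

73.2 kmol/h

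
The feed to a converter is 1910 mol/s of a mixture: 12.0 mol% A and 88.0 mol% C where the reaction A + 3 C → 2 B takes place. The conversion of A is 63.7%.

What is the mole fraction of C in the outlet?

0.768

A reacted = 0.637 × 229.2 = 146 mol/s; ν_A = −1, so ξ = 146/1 = 146 mol/s.
Outlet amounts (n = n₀ + ν ξ):
  A: 229.2 − 1(146) = 83.2
  C: 1681 − 3(146) = 1243
  B: 0 + 2(146) = 292
Total out = 1618 mol/s; y_C = 1243 / 1618 = 0.7681.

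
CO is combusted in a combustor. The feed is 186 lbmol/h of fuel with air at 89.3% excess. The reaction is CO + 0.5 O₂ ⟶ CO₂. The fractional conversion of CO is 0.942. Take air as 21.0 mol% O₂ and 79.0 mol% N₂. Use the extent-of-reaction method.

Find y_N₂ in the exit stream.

0.707

Stoichiometric O₂ = 0.5 × 186 = 93 lbmol/h; O₂ fed = 93 × 1.893 = 176 lbmol/h.
N₂ fed = 176 × 79/21 = 662.3 lbmol/h.
Fuel reacted = 0.942 × 186 → ξ = 175.2 lbmol/h.
Outlet (n = n₀ + ν ξ):
  CO: 186 − 1(175.2) = 10.79
  O₂: 176 − 0.5(175.2) = 88.44
  N₂: 662.3 (inert)
  CO₂: 0 + 1(175.2) = 175.2
Total out = 936.7 lbmol/h; y_N₂ = 662.3 / 936.7 = 0.707.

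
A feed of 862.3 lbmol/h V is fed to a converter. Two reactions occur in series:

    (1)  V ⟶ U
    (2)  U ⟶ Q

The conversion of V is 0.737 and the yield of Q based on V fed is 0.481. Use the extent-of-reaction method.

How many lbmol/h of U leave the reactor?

Conversion of V: V consumed = 1ξ₁ = 0.737 × 862.3 → ξ₁ = 635.5 lbmol/h.
Yield of Q: 1ξ₂ / 862.3 = 0.481 → ξ₂ = 414.8 lbmol/h.
Outlet amounts (n = n₀ + Σ ν·ξ):
  V: 862.3 − 1(635.5) = 226.8
  U: 0 + 1(635.5) − 1(414.8) = 220.7
  Q: 0 + 1(414.8) = 414.8

221 lbmol/h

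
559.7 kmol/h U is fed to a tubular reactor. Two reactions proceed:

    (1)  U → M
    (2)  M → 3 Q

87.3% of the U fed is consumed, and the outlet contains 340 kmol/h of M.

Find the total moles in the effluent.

Conversion of U: U consumed = 1ξ₁ = 0.873 × 559.7 → ξ₁ = 488.6 kmol/h.
M balance: n_M = 0 + 1ξ₁ − 1ξ₂ = 340 → ξ₂ = (1·488.6 − 340)/1 = 148.6 kmol/h.
Outlet amounts (n = n₀ + Σ ν·ξ):
  U: 559.7 − 1(488.6) = 71.08
  M: 0 + 1(488.6) − 1(148.6) = 340
  Q: 0 + 3(148.6) = 445.9
Total out = 71.08 + 340 + 445.9 = 856.9 kmol/h.

857 kmol/h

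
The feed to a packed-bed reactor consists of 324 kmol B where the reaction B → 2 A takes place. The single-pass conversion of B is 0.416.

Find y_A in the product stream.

0.588

B reacted = 0.416 × 324 = 134.8 kmol; ν_B = −1, so ξ = 134.8/1 = 134.8 kmol.
Outlet amounts (n = n₀ + ν ξ):
  B: 324 − 1(134.8) = 189.2
  A: 0 + 2(134.8) = 269.6
Total out = 458.8 kmol; y_A = 269.6 / 458.8 = 0.5876.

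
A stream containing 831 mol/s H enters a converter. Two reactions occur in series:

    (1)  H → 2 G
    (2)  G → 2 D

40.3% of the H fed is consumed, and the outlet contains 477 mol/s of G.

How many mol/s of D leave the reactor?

Conversion of H: H consumed = 1ξ₁ = 0.403 × 831 → ξ₁ = 334.9 mol/s.
G balance: n_G = 0 + 2ξ₁ − 1ξ₂ = 477 → ξ₂ = (2·334.9 − 477)/1 = 192.8 mol/s.
Outlet amounts (n = n₀ + Σ ν·ξ):
  H: 831 − 1(334.9) = 496.1
  G: 0 + 2(334.9) − 1(192.8) = 477
  D: 0 + 2(192.8) = 385.6

386 mol/s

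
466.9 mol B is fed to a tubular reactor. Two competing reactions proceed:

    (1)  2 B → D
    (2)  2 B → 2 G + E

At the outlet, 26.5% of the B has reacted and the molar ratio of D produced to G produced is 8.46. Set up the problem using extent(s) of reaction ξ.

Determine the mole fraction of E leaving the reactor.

0.00838

Conversion of B: B consumed = 0.265 × 466.9 = 123.7 mol = 2ξ₁ + 2ξ₂.
Selectivity: 1ξ₁ / (2ξ₂) = 8.46 → ξ₁ = 16.92 ξ₂.
Substitute: (2·16.92 + 2) ξ₂ = 123.7 → ξ₂ = 3.452 mol, ξ₁ = 58.41 mol.
Outlet amounts (n = n₀ + Σ ν·ξ):
  B: 466.9 − 2(58.41) − 2(3.452) = 343.2
  D: 0 + 1(58.41) = 58.41
  G: 0 + 2(3.452) = 6.904
  E: 0 + 1(3.452) = 3.452
Total out = 411.9 mol; y_E = 3.452 / 411.9 = 0.00838.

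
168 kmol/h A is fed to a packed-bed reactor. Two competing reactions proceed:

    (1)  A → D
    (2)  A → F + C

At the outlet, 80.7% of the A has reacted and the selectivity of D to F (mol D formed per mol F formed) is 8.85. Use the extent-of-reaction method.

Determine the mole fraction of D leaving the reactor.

0.67

Conversion of A: A consumed = 0.807 × 168 = 135.6 kmol/h = 1ξ₁ + 1ξ₂.
Selectivity: 1ξ₁ / (1ξ₂) = 8.85 → ξ₁ = 8.85 ξ₂.
Substitute: (1·8.85 + 1) ξ₂ = 135.6 → ξ₂ = 13.76 kmol/h, ξ₁ = 121.8 kmol/h.
Outlet amounts (n = n₀ + Σ ν·ξ):
  A: 168 − 1(121.8) − 1(13.76) = 32.42
  D: 0 + 1(121.8) = 121.8
  F: 0 + 1(13.76) = 13.76
  C: 0 + 1(13.76) = 13.76
Total out = 181.8 kmol/h; y_D = 121.8 / 181.8 = 0.6702.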